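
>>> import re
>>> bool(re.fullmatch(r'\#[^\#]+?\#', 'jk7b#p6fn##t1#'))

`re.fullmatch` is like wrapping the pattern in `^…$` (in single-line mode).
Here the string isn't matched end-to-end, so the call returns None, and `bool(None)` is False.

False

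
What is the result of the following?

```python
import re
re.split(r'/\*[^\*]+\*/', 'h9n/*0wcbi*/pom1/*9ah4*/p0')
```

Splitting on the pattern gives 3 pieces.

['h9n', 'pom1', 'p0']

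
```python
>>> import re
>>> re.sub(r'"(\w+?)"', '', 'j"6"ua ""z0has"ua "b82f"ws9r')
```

Matches: at [1:4] → '"6"'; at [8:15] → '"z0has"'; at [18:24] → '"b82f"'.
`sub` substitutes '' at each match site.

'jua "ua ws9r'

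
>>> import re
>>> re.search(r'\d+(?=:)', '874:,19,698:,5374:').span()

The lookaround is zero-width — it requires the adjacent text to match without consuming it, so the asserted text isn't part of the match.
Unlike `match`, `search` isn't anchored — it looks for the pattern anywhere in the string.
The match spans [0:3] → '874'.

(0, 3)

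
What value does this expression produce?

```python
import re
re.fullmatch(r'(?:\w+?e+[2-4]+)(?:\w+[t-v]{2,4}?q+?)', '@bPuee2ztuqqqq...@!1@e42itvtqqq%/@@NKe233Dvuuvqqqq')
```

None

Pattern: one or more of a word character (lazy), then one or more of the literal 'e', then one or more of a character in [2-4] (non-capturing group); then one or more of a word character, then 2 to 4 of a character in [t-v] (lazy), then one or more of a literal 'q' (lazy) (non-capturing group).
`fullmatch` succeeds only if the pattern covers the string from start to end.
Here the string isn't matched end-to-end, so the call returns None.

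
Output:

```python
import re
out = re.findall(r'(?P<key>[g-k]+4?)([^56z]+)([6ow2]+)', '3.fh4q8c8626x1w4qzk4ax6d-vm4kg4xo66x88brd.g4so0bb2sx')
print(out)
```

[('h4', 'q8c8', '626'), ('k4', 'ax', '6'), ('kg4', 'xo', '66'), ('g4', 'so0bb', '2')]

Multiple groups make `findall` return tuples — one 3-tuple for each match.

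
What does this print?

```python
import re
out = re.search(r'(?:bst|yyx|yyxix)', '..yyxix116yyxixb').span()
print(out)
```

(2, 5)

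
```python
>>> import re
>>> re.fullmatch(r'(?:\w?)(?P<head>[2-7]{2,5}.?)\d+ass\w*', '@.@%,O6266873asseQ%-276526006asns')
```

Pattern: optionally a word character (non-capturing group); then 2 to 5 of a character in [2-7], then optionally any character (captured as 'head'); then one or more of a digit; then the literal 'ass', then zero or more of a word character.
For `fullmatch`, every character of the input must be accounted for by the pattern.
Here the string isn't matched end-to-end, so the call returns None.

None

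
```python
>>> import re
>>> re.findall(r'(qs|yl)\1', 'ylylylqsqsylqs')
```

['yl', 'qs']

A backreference is literal: `\1` must see the identical characters the first group matched.
With a single group, `findall` returns only what that group captured — 2 items.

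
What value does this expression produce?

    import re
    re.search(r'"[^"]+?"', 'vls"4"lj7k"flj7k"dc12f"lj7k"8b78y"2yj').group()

'"4"'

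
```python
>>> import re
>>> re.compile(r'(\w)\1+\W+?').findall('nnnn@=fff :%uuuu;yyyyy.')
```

A backreference is literal: `\1` must see the identical characters the first group matched.
With a single group, `findall` returns only what that group captured — 4 items.

['n', 'f', 'u', 'y']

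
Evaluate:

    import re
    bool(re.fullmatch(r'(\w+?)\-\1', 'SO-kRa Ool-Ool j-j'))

False

`\1` has to match the exact text group 1 already captured.
`re.fullmatch` is like wrapping the pattern in `^…$` (in single-line mode).
Here the pattern can't cover the whole string, so the call returns None, and `bool(None)` is False.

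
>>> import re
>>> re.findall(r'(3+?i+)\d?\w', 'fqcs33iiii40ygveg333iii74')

Pattern: one or more of the literal '3' (lazy), then one or more of a literal 'i' (captured); then optionally a digit, then a word character.
Matches: at [4:12] match '33iiii40', group 1 = '33iiii'; at [17:25] match '333iii74', group 1 = '333iii'.
One capturing group, so `findall` returns just the captured substring from each match — 2 in all.

['33iiii', '333iii']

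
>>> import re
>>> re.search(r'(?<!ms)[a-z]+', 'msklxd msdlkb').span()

Because the assertion is negative and zero-width, positions next to the forbidden text are skipped.
The match spans [0:6] → 'msklxd'.

(0, 6)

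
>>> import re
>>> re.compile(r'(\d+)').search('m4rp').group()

Pattern: one or more of a digit (captured).
`re.search` tries every starting position until one works.
The match spans [1:2] → '4'.
Captured: group 1 = '4'.

'4'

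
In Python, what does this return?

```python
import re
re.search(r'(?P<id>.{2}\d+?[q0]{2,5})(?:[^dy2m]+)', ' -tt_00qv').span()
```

(3, 9)

This matches exactly 2 of any character, then one or more of a digit (lazy), then 2 to 5 of one of [q0] (captured as 'id'); then one or more of any character except [dy2m] (non-capturing group).
Unlike `match`, `search` isn't anchored — it looks for the pattern anywhere in the string.
The match spans [3:9] → 't_00qv'.
Captured: group 1 = 't_00q'.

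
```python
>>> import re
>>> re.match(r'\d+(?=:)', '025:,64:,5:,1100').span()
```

`re.match` won't scan ahead — the pattern has to work from the very first character.
The match spans [0:3] → '025'.

(0, 3)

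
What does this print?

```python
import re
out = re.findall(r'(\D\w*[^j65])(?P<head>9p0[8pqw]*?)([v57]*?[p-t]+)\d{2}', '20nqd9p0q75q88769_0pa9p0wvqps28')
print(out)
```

The pattern matches a non-digit, then zero or more of a word character, then any character except [j65] (captured); then the literal '9p0', then zero or more of one of [8pqw] (lazy) (captured as 'head'); then zero or more of one of [v57] (lazy), then one or more of a character in [p-t] (captured); then exactly 2 of a digit.
`findall` packs the 3 group values into a tuple for every match.

[('nqd9p0q75q88769_0pa', '9p0w', 'vqps')]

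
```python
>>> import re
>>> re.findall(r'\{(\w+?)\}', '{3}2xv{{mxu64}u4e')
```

['3', 'mxu64']

Walking the string: at [0:3] match '{3}', group 1 = '3'; at [7:14] match '{mxu64}', group 1 = 'mxu64'.
One capturing group, so `findall` returns just the captured substring from each match — 2 in all.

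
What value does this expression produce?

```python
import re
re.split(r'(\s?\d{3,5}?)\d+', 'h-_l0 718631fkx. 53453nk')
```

The `?` after the quantifier makes it lazy — it takes as little as possible before letting the rest of the pattern try.
Because the pattern has a capturing group, `split` also inserts each captured text between the pieces.

['h-_l0', ' 718', 'fkx.', ' 534', 'nk']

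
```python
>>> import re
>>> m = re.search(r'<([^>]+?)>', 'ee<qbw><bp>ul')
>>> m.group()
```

'<qbw>'

The match spans [2:7] → '<qbw>'.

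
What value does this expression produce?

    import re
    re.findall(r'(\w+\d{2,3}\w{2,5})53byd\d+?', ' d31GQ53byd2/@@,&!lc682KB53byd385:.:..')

['d31GQ', 'lc682KB']

One capturing group, so `findall` returns just the captured substring from each match — 2 in all.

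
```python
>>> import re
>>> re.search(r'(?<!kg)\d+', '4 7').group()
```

'4'

The negative lookahead/lookbehind blocks any match where the forbidden context is present.
Unlike `match`, `search` isn't anchored — it looks for the pattern anywhere in the string.
The match spans [0:1] → '4'.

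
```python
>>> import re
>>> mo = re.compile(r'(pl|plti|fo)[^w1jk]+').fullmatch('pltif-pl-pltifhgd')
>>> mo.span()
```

(0, 17)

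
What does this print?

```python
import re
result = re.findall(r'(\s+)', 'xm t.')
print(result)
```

[' ']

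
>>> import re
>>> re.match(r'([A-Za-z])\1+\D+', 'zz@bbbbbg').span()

(0, 9)

`re.match` won't scan ahead — the pattern has to work from the very first character.
The match spans [0:9] → 'zz@bbbbbg'.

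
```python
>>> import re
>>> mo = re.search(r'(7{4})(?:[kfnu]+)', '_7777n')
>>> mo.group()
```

'7777n'

The pattern matches exactly 4 of a literal '7' (captured); then one or more of one of [kfnu] (non-capturing group).
`re.search` tries every starting position until one works.
The match spans [1:6] → '7777n'.
Captured: group 1 = '7777'.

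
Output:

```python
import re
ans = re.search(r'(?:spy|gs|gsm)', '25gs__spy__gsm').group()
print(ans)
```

`re.search` scans for the first position where the pattern succeeds.
The match spans [2:4] → 'gs'.

gs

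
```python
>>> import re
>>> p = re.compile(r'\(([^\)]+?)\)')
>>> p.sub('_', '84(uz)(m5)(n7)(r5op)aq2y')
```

'84____aq2y'

Matches: at [2:6] → '(uz)'; at [6:10] → '(m5)'; at [10:14] → '(n7)'; at [14:20] → '(r5op)'.
Every occurrence is swapped for '_'.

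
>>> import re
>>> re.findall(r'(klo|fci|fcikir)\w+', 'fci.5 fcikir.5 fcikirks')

['fci', 'fci']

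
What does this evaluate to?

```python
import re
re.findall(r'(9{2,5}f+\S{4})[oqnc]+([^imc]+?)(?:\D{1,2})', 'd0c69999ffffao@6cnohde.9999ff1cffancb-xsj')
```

The pattern matches 2 to 5 of the literal '9', then one or more of the literal 'f', then exactly 4 of a non-whitespace character (captured); then one or more of one of [oqnc]; then one or more of any character except [imc] (lazy) (captured); then 1 to 2 of a non-digit (non-capturing group).
A `+?`/`*?`/`{m,n}?` starts at its minimum and grows only as far as needed for what follows to match.
Matches: at [4:22] match '9999ffffao@6cnohde', groups = ('9999ffffao@6', 'h').
Multiple groups make `findall` return tuples — one 2-tuple for the one match.

[('9999ffffao@6', 'h')]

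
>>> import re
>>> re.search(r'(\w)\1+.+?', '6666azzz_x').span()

(0, 5)

`\1` is not a pattern — it's the concrete string captured by group 1, re-applied verbatim.
The match spans [0:5] → '6666a'.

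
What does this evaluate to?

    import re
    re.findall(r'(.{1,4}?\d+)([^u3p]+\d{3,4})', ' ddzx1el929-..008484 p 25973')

[('ddzx1', 'el929-..008484'), (' p 2', '5973')]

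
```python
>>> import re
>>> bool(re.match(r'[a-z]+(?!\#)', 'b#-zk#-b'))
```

False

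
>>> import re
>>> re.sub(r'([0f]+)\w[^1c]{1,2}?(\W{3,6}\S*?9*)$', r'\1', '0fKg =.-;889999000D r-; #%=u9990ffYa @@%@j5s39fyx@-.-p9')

The replacement refers to a captured group, so each match is rewritten using its own captured text.

'0fKg =.-;889999000D r-; #%=u9990ff'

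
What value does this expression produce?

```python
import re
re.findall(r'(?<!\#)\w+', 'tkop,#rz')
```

['tkop', 'z']

The negative lookahead/lookbehind blocks any match where the forbidden context is present.
Scanning left to right: at [0:4] → 'tkop'; at [7:8] → 'z'.
With no groups in the pattern, `findall` gives back each whole match — 2 here.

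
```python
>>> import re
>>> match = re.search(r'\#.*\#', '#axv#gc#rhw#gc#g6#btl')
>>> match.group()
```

'#axv#gc#rhw#gc#g6#'

`re.search` tries every starting position until one works.
The match spans [0:18] → '#axv#gc#rhw#gc#g6#'.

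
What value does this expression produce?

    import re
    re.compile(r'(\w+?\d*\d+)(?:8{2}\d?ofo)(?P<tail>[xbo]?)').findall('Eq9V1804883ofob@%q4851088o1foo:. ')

[('Eq9V1804', 'b')]

This matches one or more of a word character (lazy), then zero or more of a digit, then one or more of a digit (captured); then exactly 2 of a literal '8', then optionally a digit, then the literal 'ofo' (non-capturing group); then optionally one of [xbo] (captured as 'tail').
2 groups means the one result is a tuple of 2 captured strings — 1 here.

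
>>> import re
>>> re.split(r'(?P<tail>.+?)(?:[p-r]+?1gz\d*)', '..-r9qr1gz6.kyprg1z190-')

A `+?`/`*?`/`{m,n}?` starts at its minimum and grows only as far as needed for what follows to match.
Because the pattern has a capturing group, `split` also inserts each captured text between the pieces.

['', '..-r9', '.kyprg1z190-']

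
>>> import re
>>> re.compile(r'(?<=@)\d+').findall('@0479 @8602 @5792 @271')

The `(?=…)`/`(?<=…)` assertion just peeks at neighbouring text; it doesn't advance the match position.
Walking the string: at [1:5] → '0479'; at [7:11] → '8602'; at [13:17] → '5792'; at [19:22] → '271'.
`findall` yields the raw match text (4 of them) because the pattern has no groups.

['0479', '8602', '5792', '271']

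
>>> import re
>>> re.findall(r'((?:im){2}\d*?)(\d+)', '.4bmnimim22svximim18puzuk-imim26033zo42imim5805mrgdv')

[('imim', '22'), ('imim', '18'), ('imim', '26033'), ('imim', '5805')]

A non-greedy quantifier consumes as few characters as it can — just enough that the remainder of the pattern still matches from where it stops; whatever follows it matches normally.
2 groups means each result is a tuple of 2 captured strings — 4 here.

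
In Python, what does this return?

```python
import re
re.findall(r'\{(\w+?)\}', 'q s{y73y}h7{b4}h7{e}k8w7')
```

['y73y', 'b4', 'e']

Matches: at [3:9] match '{y73y}', group 1 = 'y73y'; at [11:15] match '{b4}', group 1 = 'b4'; at [17:20] match '{e}', group 1 = 'e'.
One capturing group, so `findall` returns just the captured substring from each match — 3 in all.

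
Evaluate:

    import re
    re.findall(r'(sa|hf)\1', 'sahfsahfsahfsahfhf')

A backreference is literal: `\1` must see the identical characters the first group matched.
Walking the string: at [14:18] match 'hfhf', group 1 = 'hf'.
Because there's exactly one group, `findall` drops the full match and keeps group 1 from the one hit.

['hf']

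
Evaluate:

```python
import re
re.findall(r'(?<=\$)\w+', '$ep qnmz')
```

['ep']

The `(?=…)`/`(?<=…)` assertion just peeks at neighbouring text; it doesn't advance the match position.
Walking the string: at [1:3] → 'ep'.
No capturing groups, so `findall` returns the 1 full match string.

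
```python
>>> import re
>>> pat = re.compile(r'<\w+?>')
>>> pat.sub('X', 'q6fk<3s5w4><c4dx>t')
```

Matches: at [4:11] → '<3s5w4>'; at [11:17] → '<c4dx>'.
Each match is replaced by 'X'.

'q6fkXXt'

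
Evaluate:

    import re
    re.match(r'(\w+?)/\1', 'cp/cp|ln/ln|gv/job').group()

'cp/cp'

`re.match` only tries the pattern at the start of the string.
The match spans [0:5] → 'cp/cp'.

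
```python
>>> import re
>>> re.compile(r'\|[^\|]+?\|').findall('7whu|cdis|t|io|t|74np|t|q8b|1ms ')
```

['|cdis|', '|io|', '|74np|', '|q8b|']

Scanning left to right: at [4:10] → '|cdis|'; at [11:15] → '|io|'; at [16:22] → '|74np|'; at [23:28] → '|q8b|'.
No capturing groups, so `findall` returns the 4 full match strings.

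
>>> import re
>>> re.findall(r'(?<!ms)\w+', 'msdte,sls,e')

['msdte', 'sls', 'e']

A negative assertion filters positions out without eating any characters.
Matches: at [0:5] → 'msdte'; at [6:9] → 'sls'; at [10:11] → 'e'.
No capturing groups, so `findall` returns the 3 full match strings.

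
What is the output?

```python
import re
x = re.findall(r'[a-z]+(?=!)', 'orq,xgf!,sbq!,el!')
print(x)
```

The lookaround is zero-width — it requires the adjacent text to match without consuming it, so the asserted text isn't part of the match.
With no groups in the pattern, `findall` gives back each whole match — 3 here.

['xgf', 'sbq', 'el']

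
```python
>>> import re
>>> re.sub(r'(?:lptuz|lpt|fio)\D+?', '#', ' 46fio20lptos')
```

' 46fio20#s'

Matches: at [8:12] → 'lpto'.
`sub` substitutes '#' at each match site.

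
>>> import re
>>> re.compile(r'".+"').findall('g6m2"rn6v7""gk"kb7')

`findall` yields the raw match text (1 of them) because the pattern has no groups.

['"rn6v7""gk"']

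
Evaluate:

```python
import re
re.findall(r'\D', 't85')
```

['t']

Pattern: a non-digit.
`findall` yields the raw match text (1 of them) because the pattern has no groups.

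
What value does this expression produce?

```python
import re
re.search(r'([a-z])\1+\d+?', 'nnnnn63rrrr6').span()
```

(0, 6)

`\1` is not a pattern — it's the concrete string captured by group 1, re-applied verbatim.
The match spans [0:6] → 'nnnnn6'.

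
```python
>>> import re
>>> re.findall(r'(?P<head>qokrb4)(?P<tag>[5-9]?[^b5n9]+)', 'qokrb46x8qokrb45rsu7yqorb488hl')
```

Pattern: the literal 'qok', then the literal 'rb4' (captured as 'head'); then optionally a character in [5-9], then one or more of any character except [b5n9] (captured as 'tag').
`findall` packs the 2 group values into a tuple for every match.

[('qokrb4', '6x8qokr')]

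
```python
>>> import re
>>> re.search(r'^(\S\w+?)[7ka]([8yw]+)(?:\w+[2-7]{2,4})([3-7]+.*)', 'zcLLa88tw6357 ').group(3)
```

'7 '

This matches anchored at the start of the string; then a non-whitespace character, then one or more of a word character (lazy) (captured); then one of [7ka]; then one or more of one of [8yw] (captured); then one or more of a word character, then 2 to 4 of a character in [2-7] (non-capturing group); then one or more of a character in [3-7], then zero or more of any character (captured).
`re.search` scans for the first position where the pattern succeeds.
The match spans [0:14] → 'zcLLa88tw6357 '.
Captured: group 1 = 'zcLL', group 2 = '88', group 3 = '7 '.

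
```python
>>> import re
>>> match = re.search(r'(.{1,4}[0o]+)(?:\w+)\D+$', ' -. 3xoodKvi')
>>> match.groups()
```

('. 3xoo',)

Pattern: 1 to 4 of any character, then one or more of one of [0o] (captured); then one or more of a word character (non-capturing group); then one or more of a non-digit; then anchored at the end.
Unlike `match`, `search` isn't anchored — it looks for the pattern anywhere in the string.
The match spans [2:12] → '. 3xoodKvi'.
Captured: group 1 = '. 3xoo'.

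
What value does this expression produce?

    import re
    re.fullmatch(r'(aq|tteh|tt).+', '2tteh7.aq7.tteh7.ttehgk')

None

`fullmatch` succeeds only if the pattern covers the string from start to end.
Here the pattern can't cover the whole string, so the call returns None.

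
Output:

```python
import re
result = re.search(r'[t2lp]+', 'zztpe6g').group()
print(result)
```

tp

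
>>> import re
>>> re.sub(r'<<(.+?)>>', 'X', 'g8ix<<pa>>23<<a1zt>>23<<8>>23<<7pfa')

'g8ixX23X23X23<<7pfa'

Lazy quantifiers expand one character at a time until the remainder of the pattern can match.
Matches: at [4:10] → '<<pa>>'; at [12:20] → '<<a1zt>>'; at [22:27] → '<<8>>'.
`sub` substitutes 'X' at each match site.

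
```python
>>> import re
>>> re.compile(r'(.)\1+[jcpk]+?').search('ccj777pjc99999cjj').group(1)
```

The backreference `\1` re-matches whatever the first group consumed, character for character.
`search` walks the string left to right and returns the first match it finds.
The match spans [0:3] → 'ccj'.
Captured: group 1 = 'c'.

'c'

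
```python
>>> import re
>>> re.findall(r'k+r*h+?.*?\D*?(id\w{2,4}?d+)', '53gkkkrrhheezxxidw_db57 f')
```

['idw_d']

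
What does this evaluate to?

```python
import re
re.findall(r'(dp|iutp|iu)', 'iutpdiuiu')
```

['iutp', 'iu', 'iu']

Alternation tries branches left to right and keeps the first one that lets the overall match succeed at that position.
`findall` collects group 1 from each match (3 total).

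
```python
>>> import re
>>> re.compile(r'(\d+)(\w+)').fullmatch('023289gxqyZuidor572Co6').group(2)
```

'gxqyZuidor572Co6'

Pattern: one or more of a digit (captured); then one or more of a word character (captured).
`re.fullmatch` requires the pattern to consume the entire string.
The match spans [0:22] → '023289gxqyZuidor572Co6'.
Captured: group 1 = '023289', group 2 = 'gxqyZuidor572Co6'.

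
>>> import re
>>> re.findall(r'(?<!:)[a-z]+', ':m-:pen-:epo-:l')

The negative lookaround is zero-width — it rules out positions where the adjacent text would match, without consuming anything.
Since nothing is captured, `findall` lists the 2 matched substrings directly.

['en', 'po']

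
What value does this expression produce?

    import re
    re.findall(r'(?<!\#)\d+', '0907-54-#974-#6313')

['0907', '54', '74', '313']

The negative lookahead/lookbehind blocks any match where the forbidden context is present.
Scanning left to right: at [0:4] → '0907'; at [5:7] → '54'; at [10:12] → '74'; at [15:18] → '313'.
No capturing groups, so `findall` returns the 4 full match strings.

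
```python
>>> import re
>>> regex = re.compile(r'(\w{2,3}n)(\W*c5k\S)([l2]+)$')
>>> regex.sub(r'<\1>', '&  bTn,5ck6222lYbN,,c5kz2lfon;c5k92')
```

Pattern: 2 to 3 of a word character, then a literal 'n' (captured); then zero or more of a non-word character, then the literal 'c5k', then a non-whitespace character (captured); then one or more of one of [l2] (captured); then anchored at the end.
Matches: at [25:35] → 'lfon;c5k92'.
`\1` in the replacement pulls in group 1's text for each match.

'&  bTn,5ck6222lYbN,,c5kz2<lfon>'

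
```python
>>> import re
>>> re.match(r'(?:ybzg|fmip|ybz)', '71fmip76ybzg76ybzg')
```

None

`match` is anchored at position 0; if the pattern doesn't fit there, it returns None.
Here position 0 doesn't satisfy it, so the call returns None.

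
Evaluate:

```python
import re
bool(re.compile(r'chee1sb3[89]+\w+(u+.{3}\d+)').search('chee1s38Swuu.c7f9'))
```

This matches the literal 'che', then the literal 'e1s'; then the literal 'b3', then one or more of one of [89], then one or more of a word character; then one or more of the literal 'u', then exactly 3 of any character, then one or more of a digit (captured).
`re.search` tries every starting position until one works.
Here nothing in the string fits, so the call returns None, and `bool(None)` is False.

False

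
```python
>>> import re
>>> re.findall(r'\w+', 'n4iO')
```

['n4iO']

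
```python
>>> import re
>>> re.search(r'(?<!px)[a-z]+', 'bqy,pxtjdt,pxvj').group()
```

`(?!…)`/`(?<!…)` only lets a position through if the neighbouring text does NOT match; no characters are consumed.
The match spans [0:3] → 'bqy'.

'bqy'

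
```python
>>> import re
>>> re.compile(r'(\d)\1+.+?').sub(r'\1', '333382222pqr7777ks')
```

`\1` is not a pattern — it's the concrete string captured by group 1, re-applied verbatim.
The replacement refers to a captured group, so each match is rewritten using its own captured text.

'32qr7s'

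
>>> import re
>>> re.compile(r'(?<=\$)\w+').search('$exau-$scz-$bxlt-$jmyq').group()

'exau'

The positive lookaround only admits positions where the adjacent text matches; those characters stay outside the span.
`re.search` tries every starting position until one works.
The match spans [1:5] → 'exau'.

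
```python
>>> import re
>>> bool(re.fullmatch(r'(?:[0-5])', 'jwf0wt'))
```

False

The pattern matches a character in [0-5] (non-capturing group).
`fullmatch` succeeds only if the pattern covers the string from start to end.
Here the string isn't matched end-to-end, so the call returns None, and `bool(None)` is False.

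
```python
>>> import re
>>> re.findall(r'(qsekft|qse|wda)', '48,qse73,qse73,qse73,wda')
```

['qse', 'qse', 'qse', 'wda']

`findall` collects group 1 from each match (4 total).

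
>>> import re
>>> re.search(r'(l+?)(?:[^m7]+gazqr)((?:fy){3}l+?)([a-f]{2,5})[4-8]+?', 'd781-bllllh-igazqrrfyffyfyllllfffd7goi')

This matches one or more of a literal 'l' (lazy) (captured); then one or more of any character except [m7], then the literal 'gaz', then the literal 'qr' (non-capturing group); then the literal 'fy' repeated 3 times, then one or more of the literal 'l' (lazy) (captured); then 2 to 5 of a character in [a-f] (captured); then one or more of a character in [4-8] (lazy).
Unlike `match`, `search` isn't anchored — it looks for the pattern anywhere in the string.
Here nothing in the string fits, so the call returns None.

None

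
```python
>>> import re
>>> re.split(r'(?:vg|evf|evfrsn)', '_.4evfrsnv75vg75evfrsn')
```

The regex engine tests alternatives in the order written; an earlier branch that matches wins even if a later one would match more.
Matches to split on: at [3:6] → 'evf'; at [12:14] → 'vg'; at [16:19] → 'evf'.
`split` removes every match and returns the 4 fragments in between.

['_.4', 'rsnv75', '75', 'rsn']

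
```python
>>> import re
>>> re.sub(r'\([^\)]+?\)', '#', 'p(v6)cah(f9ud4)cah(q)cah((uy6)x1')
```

`sub` substitutes '#' at each match site.

'p#cah#cah#cah#x1'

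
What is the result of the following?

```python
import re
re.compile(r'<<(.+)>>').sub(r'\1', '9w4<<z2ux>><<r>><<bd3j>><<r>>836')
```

'9w4z2ux>><<r>><<bd3j>><<r836'

Matches: at [3:29] → '<<z2ux>><<r>><<bd3j>><<r>>'.
Each match is replaced using the text its own group 1 captured.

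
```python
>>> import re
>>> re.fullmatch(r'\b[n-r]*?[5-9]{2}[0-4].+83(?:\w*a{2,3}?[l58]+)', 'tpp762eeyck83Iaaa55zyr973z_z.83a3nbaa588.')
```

Pattern: a word boundary (`\b`, zero-width); then zero or more of a character in [n-r] (lazy), then exactly 2 of a character in [5-9]; then a character in [0-4], then one or more of any character, then the literal '83'; then zero or more of a word character, then 2 to 3 of a literal 'a' (lazy), then one or more of one of [l58] (non-capturing group).
`fullmatch` succeeds only if the pattern covers the string from start to end.
Here the pattern can't cover the whole string, so the call returns None.

None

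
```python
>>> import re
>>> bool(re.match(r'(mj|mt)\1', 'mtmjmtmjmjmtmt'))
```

`\1` is not a pattern — it's the concrete string captured by group 1, re-applied verbatim.
With `match`, the pattern is implicitly anchored at the beginning.
Here position 0 doesn't satisfy it, so the call returns None, and `bool(None)` is False.

False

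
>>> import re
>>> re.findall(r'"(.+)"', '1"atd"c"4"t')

['atd"c"4']

Scanning left to right: at [1:10] match '"atd"c"4"', group 1 = 'atd"c"4'.
One capturing group, so `findall` returns just the captured substring from the one match — 1 in all.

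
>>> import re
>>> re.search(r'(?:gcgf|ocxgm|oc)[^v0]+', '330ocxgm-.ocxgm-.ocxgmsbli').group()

'ocxgm-.ocxgm-.ocxgmsbli'

The match spans [3:26] → 'ocxgm-.ocxgm-.ocxgmsbli'.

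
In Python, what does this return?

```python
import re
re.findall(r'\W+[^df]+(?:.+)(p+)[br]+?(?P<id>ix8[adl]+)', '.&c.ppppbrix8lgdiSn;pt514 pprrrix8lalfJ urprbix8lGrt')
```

[('p', 'ix8l')]

2 groups means the one result is a tuple of 2 captured strings — 1 here.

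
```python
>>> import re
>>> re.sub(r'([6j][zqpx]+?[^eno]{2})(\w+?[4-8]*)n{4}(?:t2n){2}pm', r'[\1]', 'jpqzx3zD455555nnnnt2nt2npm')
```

This matches one of [6j], then one or more of one of [zqpx] (lazy), then exactly 2 of any character except [eno] (captured); then one or more of a word character (lazy), then zero or more of a character in [4-8] (captured); then exactly 4 of the literal 'n', then the literal 't2n' repeated 2 times, then the literal 'pm'.
Because the quantifier is non-greedy, it stops expanding at the earliest point where the rest of the pattern can succeed.
Matches: at [0:26] → 'jpqzx3zD455555nnnnt2nt2npm'.
`\1` in the replacement pulls in group 1's text for each match.

'[jpqz]'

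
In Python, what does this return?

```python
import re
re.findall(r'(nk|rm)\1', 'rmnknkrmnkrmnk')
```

['nk']

`\1` is not a pattern — it's the concrete string captured by group 1, re-applied verbatim.
Walking the string: at [2:6] match 'nknk', group 1 = 'nk'.
With a single group, `findall` returns only what that group captured — 1 item.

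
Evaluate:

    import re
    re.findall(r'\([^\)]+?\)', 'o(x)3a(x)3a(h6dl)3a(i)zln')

['(x)', '(x)', '(h6dl)', '(i)']

Scanning left to right: at [1:4] → '(x)'; at [6:9] → '(x)'; at [11:17] → '(h6dl)'; at [19:22] → '(i)'.
With no groups in the pattern, `findall` gives back each whole match — 4 here.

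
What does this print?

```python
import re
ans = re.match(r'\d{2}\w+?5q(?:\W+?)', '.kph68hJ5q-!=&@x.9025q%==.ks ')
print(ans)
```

None

This matches exactly 2 of a digit, then one or more of a word character (lazy), then the literal '5q'; then one or more of a non-word character (lazy) (non-capturing group).
With `match`, the pattern is implicitly anchored at the beginning.
Here the pattern fails at index 0, so the call returns None.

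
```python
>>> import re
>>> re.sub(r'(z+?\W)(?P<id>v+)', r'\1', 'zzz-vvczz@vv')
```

'zzz-czz@'

This matches one or more of a literal 'z' (lazy), then a non-word character (captured); then one or more of a literal 'v' (captured as 'id').
Matches: at [0:6] → 'zzz-vv'; at [7:12] → 'zz@vv'.
The replacement refers to a captured group, so each match is rewritten using its own captured text.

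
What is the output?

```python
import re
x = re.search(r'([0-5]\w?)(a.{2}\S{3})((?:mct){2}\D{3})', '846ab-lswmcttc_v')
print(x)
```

Here the pattern never matches, so the call returns None.

None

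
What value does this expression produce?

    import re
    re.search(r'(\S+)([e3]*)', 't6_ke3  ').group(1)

The pattern matches one or more of a non-whitespace character (captured); then zero or more of one of [e3] (captured).
`search` walks the string left to right and returns the first match it finds.
The match spans [0:6] → 't6_ke3'.
Captured: group 1 = 't6_ke3', group 2 = ''.

't6_ke3'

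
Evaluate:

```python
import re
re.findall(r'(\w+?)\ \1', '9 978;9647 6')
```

['9']

A backreference is literal: `\1` must see the identical characters the first group matched.
Walking the string: at [0:3] match '9 9', group 1 = '9'.
One capturing group, so `findall` returns just the captured substring from the one match — 1 in all.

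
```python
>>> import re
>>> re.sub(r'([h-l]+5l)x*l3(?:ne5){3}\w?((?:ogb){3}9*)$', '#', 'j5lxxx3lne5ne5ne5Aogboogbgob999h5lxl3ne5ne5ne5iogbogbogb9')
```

'j5lxxx3lne5ne5ne5Aogboogbgob999#'

The pattern matches one or more of a character in [h-l], then the literal '5l' (captured); then zero or more of the literal 'x', then the literal 'l3', then the literal 'ne5' repeated 3 times; then optionally a word character; then the literal 'ogb' repeated 3 times, then zero or more of a literal '9' (captured); then anchored at the end.
Matches: at [31:57] → 'h5lxl3ne5ne5ne5iogbogbogb9'.
Every occurrence is swapped for '#'.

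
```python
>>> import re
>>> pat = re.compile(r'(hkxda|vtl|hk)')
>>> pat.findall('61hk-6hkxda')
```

Alternation isn't longest-match — the leftmost alternative that fits at this position is chosen.
`findall` collects group 1 from each match (2 total).

['hk', 'hkxda']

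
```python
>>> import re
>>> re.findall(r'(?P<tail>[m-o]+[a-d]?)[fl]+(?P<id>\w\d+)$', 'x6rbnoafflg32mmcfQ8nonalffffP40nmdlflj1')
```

Pattern: one or more of a character in [m-o], then optionally a character in [a-d] (captured as 'tail'); then one or more of one of [fl]; then a word character, then one or more of a digit (captured as 'id'); then anchored at the end.
2 groups means the one result is a tuple of 2 captured strings — 1 here.

[('nmd', 'j1')]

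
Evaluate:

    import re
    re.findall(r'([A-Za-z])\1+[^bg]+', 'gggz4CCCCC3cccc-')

['g']

After group 1 captures some text, `\1` only succeeds where that same text appears again.
Walking the string: at [0:16] match 'gggz4CCCCC3cccc-', group 1 = 'g'.
Because there's exactly one group, `findall` drops the full match and keeps group 1 from the one hit.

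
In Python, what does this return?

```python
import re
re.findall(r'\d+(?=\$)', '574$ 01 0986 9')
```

The positive lookaround only admits positions where the adjacent text matches; those characters stay outside the span.
Since nothing is captured, `findall` lists the 1 matched substring directly.

['574']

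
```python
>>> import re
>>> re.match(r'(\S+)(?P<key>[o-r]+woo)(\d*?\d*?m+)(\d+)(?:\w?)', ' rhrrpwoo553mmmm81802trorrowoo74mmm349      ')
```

None

The pattern matches one or more of a non-whitespace character (captured); then one or more of a character in [o-r], then the literal 'woo' (captured as 'key'); then zero or more of a digit (lazy), then zero or more of a digit (lazy), then one or more of a literal 'm' (captured); then one or more of a digit (captured); then optionally a word character (non-capturing group).
`match` is anchored at position 0; if the pattern doesn't fit there, it returns None.
Here the string doesn't start with a match, so the call returns None.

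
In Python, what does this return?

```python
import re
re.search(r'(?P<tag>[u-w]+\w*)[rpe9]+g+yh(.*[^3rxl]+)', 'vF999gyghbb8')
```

None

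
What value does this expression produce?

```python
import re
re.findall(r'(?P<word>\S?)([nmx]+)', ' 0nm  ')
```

[('0', 'nm')]

Pattern: optionally a non-whitespace character (captured as 'word'); then one or more of one of [nmx] (captured).
Walking the string: at [1:4] match '0nm', groups = ('0', 'nm').
2 groups means the one result is a tuple of 2 captured strings — 1 here.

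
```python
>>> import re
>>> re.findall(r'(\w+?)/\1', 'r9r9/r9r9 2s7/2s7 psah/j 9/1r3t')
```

['r9r9', '2s7']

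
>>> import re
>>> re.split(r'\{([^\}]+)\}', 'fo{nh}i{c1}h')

['fo', 'nh', 'i', 'c1', 'h']

Matches to split on: at [2:6] → '{nh}'; at [7:11] → '{c1}'.
Because the pattern has a capturing group, `split` also inserts each captured text between the pieces.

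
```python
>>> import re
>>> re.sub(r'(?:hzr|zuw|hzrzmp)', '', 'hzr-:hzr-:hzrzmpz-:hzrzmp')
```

Alternation isn't longest-match — the leftmost alternative that fits at this position is chosen.
Matches: at [0:3] → 'hzr'; at [5:8] → 'hzr'; at [10:13] → 'hzr'; at [19:22] → 'hzr'.
Every occurrence is swapped for ''.

'-:-:zmpz-:zmp'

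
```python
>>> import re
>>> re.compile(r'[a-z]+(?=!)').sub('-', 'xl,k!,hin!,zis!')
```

The `(?=…)`/`(?<=…)` assertion just peeks at neighbouring text; it doesn't advance the match position.
Matches: at [3:4] → 'k'; at [6:9] → 'hin'; at [11:14] → 'zis'.
Every occurrence is swapped for '-'.

'xl,-!,-!,-!'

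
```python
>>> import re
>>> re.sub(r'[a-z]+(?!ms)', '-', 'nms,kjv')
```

`(?!…)`/`(?<!…)` only lets a position through if the neighbouring text does NOT match; no characters are consumed.
Matches: at [0:3] → 'nms'; at [4:7] → 'kjv'.
`sub` substitutes '-' at each match site.

'-,-'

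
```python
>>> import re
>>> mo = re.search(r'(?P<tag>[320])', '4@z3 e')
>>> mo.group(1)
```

'3'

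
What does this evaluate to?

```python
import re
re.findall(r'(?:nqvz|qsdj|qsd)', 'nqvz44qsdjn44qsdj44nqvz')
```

`|` is ordered: at each position the engine commits to the first alternative that works.
Since nothing is captured, `findall` lists the 4 matched substrings directly.

['nqvz', 'qsdj', 'qsdj', 'nqvz']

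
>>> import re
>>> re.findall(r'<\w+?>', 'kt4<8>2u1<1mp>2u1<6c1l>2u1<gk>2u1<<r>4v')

['<8>', '<1mp>', '<6c1l>', '<gk>', '<r>']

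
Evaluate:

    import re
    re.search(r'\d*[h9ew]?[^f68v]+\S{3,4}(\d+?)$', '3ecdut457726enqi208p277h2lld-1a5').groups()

The match spans [16:32] → '208p277h2lld-1a5'.
Captured: group 1 = '5'.

('5',)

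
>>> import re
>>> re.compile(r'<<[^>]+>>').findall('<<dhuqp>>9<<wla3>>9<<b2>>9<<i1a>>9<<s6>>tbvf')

['<<dhuqp>>', '<<wla3>>', '<<b2>>', '<<i1a>>', '<<s6>>']

Walking the string: at [0:9] → '<<dhuqp>>'; at [10:18] → '<<wla3>>'; at [19:25] → '<<b2>>'; at [26:33] → '<<i1a>>'; at [34:40] → '<<s6>>'.
`findall` yields the raw match text (5 of them) because the pattern has no groups.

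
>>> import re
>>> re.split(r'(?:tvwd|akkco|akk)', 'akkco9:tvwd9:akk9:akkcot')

Alternation tries branches left to right and keeps the first one that lets the overall match succeed at that position.
Matches to split on: at [0:5] → 'akkco'; at [7:11] → 'tvwd'; at [13:16] → 'akk'; at [18:23] → 'akkco'.
`split` removes every match and returns the 5 fragments in between.

['', '9:', '9:', '9:', 't']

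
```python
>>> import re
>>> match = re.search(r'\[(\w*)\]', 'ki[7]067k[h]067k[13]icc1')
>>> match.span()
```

(2, 5)

The match spans [2:5] → '[7]'.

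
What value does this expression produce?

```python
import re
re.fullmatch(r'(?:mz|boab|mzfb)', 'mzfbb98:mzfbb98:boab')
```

`re.fullmatch` is like wrapping the pattern in `^…$` (in single-line mode).
Here the string isn't matched end-to-end, so the call returns None.

None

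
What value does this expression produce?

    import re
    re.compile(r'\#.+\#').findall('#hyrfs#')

['#hyrfs#']

Walking the string: at [0:7] → '#hyrfs#'.
Since nothing is captured, `findall` lists the 1 matched substring directly.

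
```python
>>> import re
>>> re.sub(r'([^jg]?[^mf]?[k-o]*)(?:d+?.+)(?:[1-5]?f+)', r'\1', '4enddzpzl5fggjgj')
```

'4enggjgj'

The replacement refers to a captured group, so each match is rewritten using its own captured text.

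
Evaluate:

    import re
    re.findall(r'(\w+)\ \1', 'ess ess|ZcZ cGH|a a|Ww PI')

After group 1 captures some text, `\1` only succeeds where that same text appears again.
With a single group, `findall` returns only what that group captured — 2 items.

['ess', 'a']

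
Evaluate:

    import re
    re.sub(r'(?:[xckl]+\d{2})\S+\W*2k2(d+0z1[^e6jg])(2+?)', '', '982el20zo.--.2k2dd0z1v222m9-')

'982e22m9-'

Pattern: one or more of one of [xckl], then exactly 2 of a digit (non-capturing group); then one or more of a non-whitespace character; then zero or more of a non-word character, then the literal '2k2'; then one or more of a literal 'd', then the literal '0z1', then any character except [e6jg] (captured); then one or more of a literal '2' (lazy) (captured).
Lazy quantifiers expand one character at a time until the remainder of the pattern can match.
Matches: at [4:23] → 'l20zo.--.2k2dd0z1v2'.
Every occurrence is swapped for ''.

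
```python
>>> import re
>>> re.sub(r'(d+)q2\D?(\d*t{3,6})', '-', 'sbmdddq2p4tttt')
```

'sbm-'

Pattern: one or more of a literal 'd' (captured); then the literal 'q2', then optionally a non-digit; then zero or more of a digit, then 3 to 6 of a literal 't' (captured).
Matches: at [3:14] → 'dddq2p4tttt'.
`sub` substitutes '-' at each match site.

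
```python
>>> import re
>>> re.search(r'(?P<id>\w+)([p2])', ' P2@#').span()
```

(1, 3)

The pattern matches one or more of a word character (captured as 'id'); then one of [p2] (captured).
`re.search` tries every starting position until one works.
The match spans [1:3] → 'P2'.
Captured: group 1 = 'P', group 2 = '2'.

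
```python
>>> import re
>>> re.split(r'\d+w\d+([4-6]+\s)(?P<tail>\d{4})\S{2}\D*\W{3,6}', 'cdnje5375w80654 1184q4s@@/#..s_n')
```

This matches one or more of a digit, then a literal 'w', then one or more of a digit; then one or more of a character in [4-6], then whitespace (captured); then exactly 4 of a digit (captured as 'tail'); then exactly 2 of a non-whitespace character, then zero or more of a non-digit, then 3 to 6 of a non-word character.
Matches to split on: at [5:29] → '5375w80654 1184q4s@@/#..'.
Because the pattern has a capturing group, `split` also inserts each captured text between the pieces.

['cdnje', '4 ', '1184', 's_n']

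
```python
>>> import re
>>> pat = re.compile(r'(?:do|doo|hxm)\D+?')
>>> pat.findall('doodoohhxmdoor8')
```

['doo', 'doo', 'hxmd']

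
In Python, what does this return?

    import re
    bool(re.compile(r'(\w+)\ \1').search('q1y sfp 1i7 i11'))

False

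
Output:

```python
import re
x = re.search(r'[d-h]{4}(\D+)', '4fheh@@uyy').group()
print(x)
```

fheh@@uyy

Pattern: exactly 4 of a character in [d-h]; then one or more of a non-digit (captured).
`search` walks the string left to right and returns the first match it finds.
The match spans [1:10] → 'fheh@@uyy'.
Captured: group 1 = '@@uyy'.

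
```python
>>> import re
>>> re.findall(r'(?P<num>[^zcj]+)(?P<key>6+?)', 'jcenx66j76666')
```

[('enx6', '6'), ('7666', '6')]

This matches one or more of any character except [zcj] (captured as 'num'); then one or more of a literal '6' (lazy) (captured as 'key').
Scanning left to right: at [2:7] match 'enx66', groups = ('enx6', '6'); at [8:13] match '76666', groups = ('7666', '6').
`findall` packs the 2 group values into a tuple for every match.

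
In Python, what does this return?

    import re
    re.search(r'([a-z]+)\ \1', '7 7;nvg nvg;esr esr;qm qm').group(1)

'nvg'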